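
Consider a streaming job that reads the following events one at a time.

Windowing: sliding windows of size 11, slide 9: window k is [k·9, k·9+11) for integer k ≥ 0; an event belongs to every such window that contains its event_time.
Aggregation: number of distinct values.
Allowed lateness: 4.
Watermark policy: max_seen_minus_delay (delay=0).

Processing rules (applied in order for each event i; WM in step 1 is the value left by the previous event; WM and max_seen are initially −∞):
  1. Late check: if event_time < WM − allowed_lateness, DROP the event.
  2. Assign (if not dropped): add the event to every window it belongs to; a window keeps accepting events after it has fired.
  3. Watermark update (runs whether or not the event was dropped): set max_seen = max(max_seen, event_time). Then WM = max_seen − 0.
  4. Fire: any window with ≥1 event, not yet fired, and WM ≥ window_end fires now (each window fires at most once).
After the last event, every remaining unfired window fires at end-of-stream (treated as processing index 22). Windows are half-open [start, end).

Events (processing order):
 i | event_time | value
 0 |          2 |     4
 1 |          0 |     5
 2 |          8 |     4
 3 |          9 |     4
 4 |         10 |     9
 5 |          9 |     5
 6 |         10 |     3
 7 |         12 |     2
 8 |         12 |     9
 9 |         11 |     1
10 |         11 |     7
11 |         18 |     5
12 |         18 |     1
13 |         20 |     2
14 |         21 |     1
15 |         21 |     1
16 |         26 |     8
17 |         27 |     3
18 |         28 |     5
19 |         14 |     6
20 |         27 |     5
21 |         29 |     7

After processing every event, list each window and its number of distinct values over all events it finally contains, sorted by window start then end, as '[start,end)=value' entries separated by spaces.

i=0 t=2 v=4: → [0,11); WM=2
i=1 t=0 v=5: → [0,11); WM=2
i=2 t=8 v=4: → [0,11); WM=8
i=3 t=9 v=4: → [9,20),[0,11); WM=9
i=4 t=10 v=9: → [9,20),[0,11); WM=10
i=5 t=9 v=5: → [9,20),[0,11); WM=10
i=6 t=10 v=3: → [9,20),[0,11); WM=10
i=7 t=12 v=2: → [9,20); WM=12; [0,11) fires=4
i=8 t=12 v=9: → [9,20); WM=12
i=9 t=11 v=1: → [9,20); WM=12
i=10 t=11 v=7: → [9,20); WM=12
i=11 t=18 v=5: → [18,29),[9,20); WM=18
i=12 t=18 v=1: → [18,29),[9,20); WM=18
i=13 t=20 v=2: → [18,29); WM=20; [9,20) fires=7
i=14 t=21 v=1: → [18,29); WM=21
i=15 t=21 v=1: → [18,29); WM=21
i=16 t=26 v=8: → [18,29); WM=26
i=17 t=27 v=3: → [27,38),[18,29); WM=27
i=18 t=28 v=5: → [27,38),[18,29); WM=28
i=19 t=14 v=6: DROP (t<28-4); WM=28
i=20 t=27 v=5: → [27,38),[18,29); WM=28
i=21 t=29 v=7: → [27,38); WM=29; [18,29) fires=5

[0,11)=4 [9,20)=7 [18,29)=5 [27,38)=3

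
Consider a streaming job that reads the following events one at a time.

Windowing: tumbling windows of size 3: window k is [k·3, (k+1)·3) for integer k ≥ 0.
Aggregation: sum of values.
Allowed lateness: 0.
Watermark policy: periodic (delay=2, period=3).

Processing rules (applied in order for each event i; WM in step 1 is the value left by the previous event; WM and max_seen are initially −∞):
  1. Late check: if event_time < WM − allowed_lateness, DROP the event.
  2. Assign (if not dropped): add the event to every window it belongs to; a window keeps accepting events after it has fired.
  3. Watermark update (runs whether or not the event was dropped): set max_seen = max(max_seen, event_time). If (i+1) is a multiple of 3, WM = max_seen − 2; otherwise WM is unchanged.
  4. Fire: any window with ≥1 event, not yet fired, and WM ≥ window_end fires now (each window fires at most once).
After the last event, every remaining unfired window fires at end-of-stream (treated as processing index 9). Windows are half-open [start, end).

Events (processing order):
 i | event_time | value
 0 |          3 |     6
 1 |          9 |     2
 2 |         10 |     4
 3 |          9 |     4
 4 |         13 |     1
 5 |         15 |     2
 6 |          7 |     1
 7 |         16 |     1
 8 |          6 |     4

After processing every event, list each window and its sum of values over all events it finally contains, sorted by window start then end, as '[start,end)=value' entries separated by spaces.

[3,6)=6 [9,12)=10 [12,15)=1 [15,18)=3

i=0 t=3 v=6: → [3,6); WM=−∞
i=1 t=9 v=2: → [9,12); WM=−∞
i=2 t=10 v=4: → [9,12); WM=8; [3,6) fires=6
i=3 t=9 v=4: → [9,12); WM=8
i=4 t=13 v=1: → [12,15); WM=8
i=5 t=15 v=2: → [15,18); WM=13; [9,12) fires=10
i=6 t=7 v=1: DROP (t<13-0); WM=13
i=7 t=16 v=1: → [15,18); WM=13
i=8 t=6 v=4: DROP (t<13-0); WM=14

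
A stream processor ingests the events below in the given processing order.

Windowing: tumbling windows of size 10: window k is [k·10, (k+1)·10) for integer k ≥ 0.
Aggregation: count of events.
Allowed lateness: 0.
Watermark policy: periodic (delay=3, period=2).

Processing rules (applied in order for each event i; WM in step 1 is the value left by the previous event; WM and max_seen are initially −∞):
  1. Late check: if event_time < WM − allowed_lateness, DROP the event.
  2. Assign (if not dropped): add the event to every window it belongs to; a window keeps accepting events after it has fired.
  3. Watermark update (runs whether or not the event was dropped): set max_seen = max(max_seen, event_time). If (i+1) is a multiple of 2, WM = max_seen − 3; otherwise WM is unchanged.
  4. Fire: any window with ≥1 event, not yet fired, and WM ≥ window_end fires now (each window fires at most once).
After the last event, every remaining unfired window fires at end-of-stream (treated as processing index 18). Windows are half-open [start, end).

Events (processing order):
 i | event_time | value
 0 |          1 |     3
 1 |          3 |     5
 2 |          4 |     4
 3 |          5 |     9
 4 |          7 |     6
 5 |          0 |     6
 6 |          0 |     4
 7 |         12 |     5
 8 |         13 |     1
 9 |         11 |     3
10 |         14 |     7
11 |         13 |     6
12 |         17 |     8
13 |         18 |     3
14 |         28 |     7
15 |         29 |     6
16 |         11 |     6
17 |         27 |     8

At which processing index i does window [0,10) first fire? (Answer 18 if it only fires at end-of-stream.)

i=0 t=1 v=3: → [0,10); WM=−∞
i=1 t=3 v=5: → [0,10); WM=0
i=2 t=4 v=4: → [0,10); WM=0
i=3 t=5 v=9: → [0,10); WM=2
i=4 t=7 v=6: → [0,10); WM=2
i=5 t=0 v=6: DROP (t<2-0); WM=4
i=6 t=0 v=4: DROP (t<4-0); WM=4
i=7 t=12 v=5: → [10,20); WM=9
i=8 t=13 v=1: → [10,20); WM=9
i=9 t=11 v=3: → [10,20); WM=10; [0,10) fires=5
i=10 t=14 v=7: → [10,20); WM=10
i=11 t=13 v=6: → [10,20); WM=11
i=12 t=17 v=8: → [10,20); WM=11
i=13 t=18 v=3: → [10,20); WM=15
i=14 t=28 v=7: → [20,30); WM=15
i=15 t=29 v=6: → [20,30); WM=26; [10,20) fires=7
i=16 t=11 v=6: DROP (t<26-0); WM=26
i=17 t=27 v=8: → [20,30); WM=26

9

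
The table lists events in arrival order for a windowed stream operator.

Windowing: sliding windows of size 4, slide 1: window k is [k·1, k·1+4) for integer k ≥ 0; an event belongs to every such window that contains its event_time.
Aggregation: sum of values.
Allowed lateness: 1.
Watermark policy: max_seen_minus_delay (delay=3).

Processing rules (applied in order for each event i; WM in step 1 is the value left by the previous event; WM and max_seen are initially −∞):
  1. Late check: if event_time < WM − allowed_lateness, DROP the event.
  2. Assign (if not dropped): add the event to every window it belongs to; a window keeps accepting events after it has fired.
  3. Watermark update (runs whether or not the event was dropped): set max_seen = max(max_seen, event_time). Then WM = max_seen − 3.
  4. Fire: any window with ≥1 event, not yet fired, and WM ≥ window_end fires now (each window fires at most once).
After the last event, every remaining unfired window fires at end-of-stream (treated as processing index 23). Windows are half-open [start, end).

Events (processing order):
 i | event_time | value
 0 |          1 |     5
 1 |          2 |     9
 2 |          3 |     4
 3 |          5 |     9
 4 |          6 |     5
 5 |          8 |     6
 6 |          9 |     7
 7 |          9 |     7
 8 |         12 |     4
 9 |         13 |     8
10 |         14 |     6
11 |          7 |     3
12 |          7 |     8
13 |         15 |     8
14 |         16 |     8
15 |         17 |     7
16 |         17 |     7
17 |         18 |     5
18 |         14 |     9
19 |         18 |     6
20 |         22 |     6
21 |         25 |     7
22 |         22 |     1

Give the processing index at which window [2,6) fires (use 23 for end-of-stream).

i=0 t=1 v=5: → [1,5),[0,4); WM=-2
i=1 t=2 v=9: → [2,6),[1,5),[0,4); WM=-1
i=2 t=3 v=4: → [3,7),[2,6),[1,5),[0,4); WM=0
i=3 t=5 v=9: → [5,9),[4,8),[3,7),[2,6); WM=2
i=4 t=6 v=5: → [6,10),[5,9),[4,8),[3,7); WM=3
i=5 t=8 v=6: → [8,12),[7,11),[6,10),[5,9); WM=5; [0,4) fires=18 [1,5) fires=18
i=6 t=9 v=7: → [9,13),[8,12),[7,11),[6,10); WM=6; [2,6) fires=22
i=7 t=9 v=7: → [9,13),[8,12),[7,11),[6,10); WM=6
i=8 t=12 v=4: → [12,16),[11,15),[10,14),[9,13); WM=9; [3,7) fires=18 [4,8) fires=14 [5,9) fires=20
i=9 t=13 v=8: → [13,17),[12,16),[11,15),[10,14); WM=10; [6,10) fires=25
i=10 t=14 v=6: → [14,18),[13,17),[12,16),[11,15); WM=11; [7,11) fires=20
i=11 t=7 v=3: DROP (t<11-1); WM=11
i=12 t=7 v=8: DROP (t<11-1); WM=11
i=13 t=15 v=8: → [15,19),[14,18),[13,17),[12,16); WM=12; [8,12) fires=20
i=14 t=16 v=8: → [16,20),[15,19),[14,18),[13,17); WM=13; [9,13) fires=18
i=15 t=17 v=7: → [17,21),[16,20),[15,19),[14,18); WM=14; [10,14) fires=12
i=16 t=17 v=7: → [17,21),[16,20),[15,19),[14,18); WM=14
i=17 t=18 v=5: → [18,22),[17,21),[16,20),[15,19); WM=15; [11,15) fires=18
i=18 t=14 v=9: → [14,18),[13,17),[12,16),[11,15); WM=15
i=19 t=18 v=6: → [18,22),[17,21),[16,20),[15,19); WM=15
i=20 t=22 v=6: → [22,26),[21,25),[20,24),[19,23); WM=19; [12,16) fires=35 [13,17) fires=39 [14,18) fires=45 [15,19) fires=41
i=21 t=25 v=7: → [25,29),[24,28),[23,27),[22,26); WM=22; [16,20) fires=33 [17,21) fires=25 [18,22) fires=11
i=22 t=22 v=1: → [22,26),[21,25),[20,24),[19,23); WM=22

6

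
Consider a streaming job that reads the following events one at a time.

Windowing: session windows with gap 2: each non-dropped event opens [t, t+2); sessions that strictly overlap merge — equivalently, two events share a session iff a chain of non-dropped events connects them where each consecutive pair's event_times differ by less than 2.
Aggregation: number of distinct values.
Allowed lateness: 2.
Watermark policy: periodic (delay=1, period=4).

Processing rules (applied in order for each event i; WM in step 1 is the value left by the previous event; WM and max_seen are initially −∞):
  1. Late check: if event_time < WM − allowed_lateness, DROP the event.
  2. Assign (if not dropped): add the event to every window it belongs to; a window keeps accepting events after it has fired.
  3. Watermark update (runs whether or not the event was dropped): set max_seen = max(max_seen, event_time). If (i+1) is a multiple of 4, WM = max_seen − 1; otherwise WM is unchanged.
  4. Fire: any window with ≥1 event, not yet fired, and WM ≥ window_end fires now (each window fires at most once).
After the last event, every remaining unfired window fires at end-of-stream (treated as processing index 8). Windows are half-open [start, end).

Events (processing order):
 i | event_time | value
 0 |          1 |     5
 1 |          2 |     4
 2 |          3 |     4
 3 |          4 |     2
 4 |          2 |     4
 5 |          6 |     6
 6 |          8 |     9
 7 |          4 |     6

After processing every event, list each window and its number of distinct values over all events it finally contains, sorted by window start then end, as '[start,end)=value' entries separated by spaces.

i=0 t=1 v=5: → [1,3); WM=−∞
i=1 t=2 v=4: → [1,4); WM=−∞
i=2 t=3 v=4: → [1,5); WM=−∞
i=3 t=4 v=2: → [1,6); WM=3
i=4 t=2 v=4: → [1,6); WM=3
i=5 t=6 v=6: → [6,8); WM=3
i=6 t=8 v=9: → [8,10); WM=3
i=7 t=4 v=6: → [1,6); WM=7

[1,6)=4 [6,8)=1 [8,10)=1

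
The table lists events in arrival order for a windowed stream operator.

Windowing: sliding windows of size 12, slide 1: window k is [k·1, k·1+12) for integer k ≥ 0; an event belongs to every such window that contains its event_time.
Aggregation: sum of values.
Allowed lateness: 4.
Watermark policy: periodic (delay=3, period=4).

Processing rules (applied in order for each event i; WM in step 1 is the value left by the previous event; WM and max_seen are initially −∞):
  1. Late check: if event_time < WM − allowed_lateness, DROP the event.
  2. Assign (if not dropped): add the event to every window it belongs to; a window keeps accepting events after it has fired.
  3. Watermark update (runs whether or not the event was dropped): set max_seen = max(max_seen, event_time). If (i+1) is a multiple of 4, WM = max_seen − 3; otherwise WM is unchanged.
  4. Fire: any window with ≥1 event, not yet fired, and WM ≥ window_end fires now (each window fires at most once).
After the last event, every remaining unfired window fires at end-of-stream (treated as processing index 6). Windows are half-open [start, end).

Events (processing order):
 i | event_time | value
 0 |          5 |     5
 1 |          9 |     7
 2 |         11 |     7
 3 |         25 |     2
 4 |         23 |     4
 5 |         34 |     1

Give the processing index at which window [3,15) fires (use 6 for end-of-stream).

3

i=0 t=5 v=5: → [5,17),[4,16),[3,15),[2,14),[1,13),[0,12); WM=−∞
i=1 t=9 v=7: → [9,21),[8,20),[7,19),[6,18),[5,17),[4,16),[3,15),[2,14),[1,13),[0,12); WM=−∞
i=2 t=11 v=7: → [11,23),[10,22),[9,21),[8,20),[7,19),[6,18),[5,17),[4,16),[3,15),[2,14),[1,13),[0,12); WM=−∞
i=3 t=25 v=2: → [25,37),[24,36),[23,35),[22,34),[21,33),[20,32),[19,31),[18,30),[17,29),[16,28),[15,27),[14,26); WM=22; [0,12) fires=19 [1,13) fires=19 [2,14) fires=19 [3,15) fires=19 [4,16) fires=19 [5,17) fires=19 [6,18) fires=14 [7,19) fires=14 [8,20) fires=14 [9,21) fires=14 [10,22) fires=7
i=4 t=23 v=4: → [23,35),[22,34),[21,33),[20,32),[19,31),[18,30),[17,29),[16,28),[15,27),[14,26),[13,25),[12,24); WM=22
i=5 t=34 v=1: → [34,46),[33,45),[32,44),[31,43),[30,42),[29,41),[28,40),[27,39),[26,38),[25,37),[24,36),[23,35); WM=22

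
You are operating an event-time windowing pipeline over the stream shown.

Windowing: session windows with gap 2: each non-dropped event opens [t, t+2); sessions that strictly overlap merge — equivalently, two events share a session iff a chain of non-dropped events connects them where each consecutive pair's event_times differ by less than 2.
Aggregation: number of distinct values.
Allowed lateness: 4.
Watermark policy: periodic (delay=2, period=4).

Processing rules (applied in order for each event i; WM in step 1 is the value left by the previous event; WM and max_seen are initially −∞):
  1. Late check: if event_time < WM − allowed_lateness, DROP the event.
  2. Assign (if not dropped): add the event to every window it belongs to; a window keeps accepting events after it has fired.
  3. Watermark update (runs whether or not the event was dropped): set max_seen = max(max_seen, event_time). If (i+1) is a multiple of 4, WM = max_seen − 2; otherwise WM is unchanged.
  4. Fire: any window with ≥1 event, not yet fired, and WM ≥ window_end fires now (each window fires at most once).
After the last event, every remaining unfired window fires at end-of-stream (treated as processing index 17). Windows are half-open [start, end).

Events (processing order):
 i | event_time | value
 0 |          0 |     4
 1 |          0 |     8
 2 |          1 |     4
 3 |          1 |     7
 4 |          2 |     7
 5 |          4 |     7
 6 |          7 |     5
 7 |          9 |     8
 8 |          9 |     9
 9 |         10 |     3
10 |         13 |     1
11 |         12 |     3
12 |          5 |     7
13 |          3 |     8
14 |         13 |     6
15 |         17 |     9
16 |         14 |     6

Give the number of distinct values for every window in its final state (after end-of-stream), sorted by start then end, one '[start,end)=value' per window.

i=0 t=0 v=4: → [0,2); WM=−∞
i=1 t=0 v=8: → [0,2); WM=−∞
i=2 t=1 v=4: → [0,3); WM=−∞
i=3 t=1 v=7: → [0,3); WM=-1
i=4 t=2 v=7: → [0,4); WM=-1
i=5 t=4 v=7: → [4,6); WM=-1
i=6 t=7 v=5: → [7,9); WM=-1
i=7 t=9 v=8: → [9,11); WM=7
i=8 t=9 v=9: → [9,11); WM=7
i=9 t=10 v=3: → [9,12); WM=7
i=10 t=13 v=1: → [13,15); WM=7
i=11 t=12 v=3: → [12,15); WM=11
i=12 t=5 v=7: DROP (t<11-4); WM=11
i=13 t=3 v=8: DROP (t<11-4); WM=11
i=14 t=13 v=6: → [12,15); WM=11
i=15 t=17 v=9: → [17,19); WM=15
i=16 t=14 v=6: → [12,16); WM=15

[0,4)=3 [4,6)=1 [7,9)=1 [9,12)=3 [12,16)=3 [17,19)=1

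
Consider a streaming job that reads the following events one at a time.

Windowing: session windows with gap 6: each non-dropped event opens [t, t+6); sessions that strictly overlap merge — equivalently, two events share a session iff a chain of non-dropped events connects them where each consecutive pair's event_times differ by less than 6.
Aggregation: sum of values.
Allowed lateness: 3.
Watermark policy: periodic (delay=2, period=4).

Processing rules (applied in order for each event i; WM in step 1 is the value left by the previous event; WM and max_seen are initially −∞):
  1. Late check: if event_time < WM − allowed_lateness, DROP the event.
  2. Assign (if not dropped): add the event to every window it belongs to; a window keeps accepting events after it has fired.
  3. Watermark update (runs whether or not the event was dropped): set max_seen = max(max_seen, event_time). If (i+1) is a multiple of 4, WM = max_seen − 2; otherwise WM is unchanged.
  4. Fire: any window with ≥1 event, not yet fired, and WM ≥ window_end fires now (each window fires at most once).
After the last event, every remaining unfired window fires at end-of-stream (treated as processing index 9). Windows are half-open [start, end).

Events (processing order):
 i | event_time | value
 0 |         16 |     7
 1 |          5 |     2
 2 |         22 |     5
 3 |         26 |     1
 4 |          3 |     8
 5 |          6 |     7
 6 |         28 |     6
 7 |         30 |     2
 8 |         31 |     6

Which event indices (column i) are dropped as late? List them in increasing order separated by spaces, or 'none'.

i=0 t=16 v=7: → [16,22); WM=−∞
i=1 t=5 v=2: → [5,11); WM=−∞
i=2 t=22 v=5: → [22,28); WM=−∞
i=3 t=26 v=1: → [22,32); WM=24
i=4 t=3 v=8: DROP (t<24-3); WM=24
i=5 t=6 v=7: DROP (t<24-3); WM=24
i=6 t=28 v=6: → [22,34); WM=24
i=7 t=30 v=2: → [22,36); WM=28
i=8 t=31 v=6: → [22,37); WM=28

4 5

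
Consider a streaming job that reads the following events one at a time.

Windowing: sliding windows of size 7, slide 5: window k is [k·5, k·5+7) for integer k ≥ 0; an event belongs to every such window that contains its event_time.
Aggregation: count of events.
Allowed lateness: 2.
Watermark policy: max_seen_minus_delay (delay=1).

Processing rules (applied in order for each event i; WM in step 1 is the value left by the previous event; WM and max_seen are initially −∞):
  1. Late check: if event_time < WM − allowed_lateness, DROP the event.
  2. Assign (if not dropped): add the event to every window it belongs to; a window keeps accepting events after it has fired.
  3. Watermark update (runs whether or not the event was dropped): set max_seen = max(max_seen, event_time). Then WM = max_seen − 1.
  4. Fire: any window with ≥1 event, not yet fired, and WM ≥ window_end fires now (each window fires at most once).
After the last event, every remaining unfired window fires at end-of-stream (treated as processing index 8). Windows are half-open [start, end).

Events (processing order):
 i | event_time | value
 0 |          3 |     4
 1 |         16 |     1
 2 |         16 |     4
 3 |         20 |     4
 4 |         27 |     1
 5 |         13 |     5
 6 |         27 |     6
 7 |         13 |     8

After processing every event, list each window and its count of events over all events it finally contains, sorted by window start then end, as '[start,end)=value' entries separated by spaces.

[0,7)=1 [10,17)=2 [15,22)=3 [20,27)=1 [25,32)=2

i=0 t=3 v=4: → [0,7); WM=2
i=1 t=16 v=1: → [15,22),[10,17); WM=15; [0,7) fires=1
i=2 t=16 v=4: → [15,22),[10,17); WM=15
i=3 t=20 v=4: → [20,27),[15,22); WM=19; [10,17) fires=2
i=4 t=27 v=1: → [25,32); WM=26; [15,22) fires=3
i=5 t=13 v=5: DROP (t<26-2); WM=26
i=6 t=27 v=6: → [25,32); WM=26
i=7 t=13 v=8: DROP (t<26-2); WM=26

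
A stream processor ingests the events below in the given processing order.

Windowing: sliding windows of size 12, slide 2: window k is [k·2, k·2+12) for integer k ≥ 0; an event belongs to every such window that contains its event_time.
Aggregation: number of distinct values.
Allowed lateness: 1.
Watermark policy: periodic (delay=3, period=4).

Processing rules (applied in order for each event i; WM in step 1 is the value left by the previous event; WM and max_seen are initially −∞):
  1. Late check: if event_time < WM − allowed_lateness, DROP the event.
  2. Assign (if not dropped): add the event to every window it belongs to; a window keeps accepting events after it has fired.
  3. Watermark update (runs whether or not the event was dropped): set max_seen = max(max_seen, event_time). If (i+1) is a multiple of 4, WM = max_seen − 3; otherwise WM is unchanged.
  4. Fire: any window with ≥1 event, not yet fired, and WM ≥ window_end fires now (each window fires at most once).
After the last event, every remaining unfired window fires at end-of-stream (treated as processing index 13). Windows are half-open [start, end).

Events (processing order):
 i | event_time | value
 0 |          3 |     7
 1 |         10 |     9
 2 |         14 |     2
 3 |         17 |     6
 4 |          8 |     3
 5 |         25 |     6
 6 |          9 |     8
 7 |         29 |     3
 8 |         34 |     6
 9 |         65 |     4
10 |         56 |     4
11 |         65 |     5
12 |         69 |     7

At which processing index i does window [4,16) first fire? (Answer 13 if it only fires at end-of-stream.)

7

i=0 t=3 v=7: → [2,14),[0,12); WM=−∞
i=1 t=10 v=9: → [10,22),[8,20),[6,18),[4,16),[2,14),[0,12); WM=−∞
i=2 t=14 v=2: → [14,26),[12,24),[10,22),[8,20),[6,18),[4,16); WM=−∞
i=3 t=17 v=6: → [16,28),[14,26),[12,24),[10,22),[8,20),[6,18); WM=14; [0,12) fires=2 [2,14) fires=2
i=4 t=8 v=3: DROP (t<14-1); WM=14
i=5 t=25 v=6: → [24,36),[22,34),[20,32),[18,30),[16,28),[14,26); WM=14
i=6 t=9 v=8: DROP (t<14-1); WM=14
i=7 t=29 v=3: → [28,40),[26,38),[24,36),[22,34),[20,32),[18,30); WM=26; [4,16) fires=2 [6,18) fires=3 [8,20) fires=3 [10,22) fires=3 [12,24) fires=2 [14,26) fires=2
i=8 t=34 v=6: → [34,46),[32,44),[30,42),[28,40),[26,38),[24,36); WM=26
i=9 t=65 v=4: → [64,76),[62,74),[60,72),[58,70),[56,68),[54,66); WM=26
i=10 t=56 v=4: → [56,68),[54,66),[52,64),[50,62),[48,60),[46,58); WM=26
i=11 t=65 v=5: → [64,76),[62,74),[60,72),[58,70),[56,68),[54,66); WM=62; [16,28) fires=1 [18,30) fires=2 [20,32) fires=2 [22,34) fires=2 [24,36) fires=2 [26,38) fires=2 [28,40) fires=2 [30,42) fires=1 [32,44) fires=1 [34,46) fires=1 [46,58) fires=1 [48,60) fires=1 [50,62) fires=1
i=12 t=69 v=7: → [68,80),[66,78),[64,76),[62,74),[60,72),[58,70); WM=62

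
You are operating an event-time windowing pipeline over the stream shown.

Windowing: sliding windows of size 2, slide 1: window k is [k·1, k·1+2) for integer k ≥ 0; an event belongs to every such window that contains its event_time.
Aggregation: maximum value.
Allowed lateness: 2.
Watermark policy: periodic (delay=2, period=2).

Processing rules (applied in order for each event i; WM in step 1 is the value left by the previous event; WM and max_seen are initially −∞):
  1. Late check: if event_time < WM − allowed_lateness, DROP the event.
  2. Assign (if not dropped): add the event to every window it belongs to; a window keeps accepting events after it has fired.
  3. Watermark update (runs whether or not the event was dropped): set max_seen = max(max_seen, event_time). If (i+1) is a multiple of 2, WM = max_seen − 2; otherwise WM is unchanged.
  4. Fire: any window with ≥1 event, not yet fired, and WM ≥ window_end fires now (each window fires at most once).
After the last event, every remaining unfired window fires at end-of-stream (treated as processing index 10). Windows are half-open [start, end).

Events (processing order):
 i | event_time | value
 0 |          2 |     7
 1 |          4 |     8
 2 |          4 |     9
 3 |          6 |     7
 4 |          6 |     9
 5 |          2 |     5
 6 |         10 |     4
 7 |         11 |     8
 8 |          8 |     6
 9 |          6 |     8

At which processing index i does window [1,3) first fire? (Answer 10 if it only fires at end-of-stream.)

3

i=0 t=2 v=7: → [2,4),[1,3); WM=−∞
i=1 t=4 v=8: → [4,6),[3,5); WM=2
i=2 t=4 v=9: → [4,6),[3,5); WM=2
i=3 t=6 v=7: → [6,8),[5,7); WM=4; [1,3) fires=7 [2,4) fires=7
i=4 t=6 v=9: → [6,8),[5,7); WM=4
i=5 t=2 v=5: → [2,4),[1,3); WM=4
i=6 t=10 v=4: → [10,12),[9,11); WM=4
i=7 t=11 v=8: → [11,13),[10,12); WM=9; [3,5) fires=9 [4,6) fires=9 [5,7) fires=9 [6,8) fires=9
i=8 t=8 v=6: → [8,10),[7,9); WM=9; [7,9) fires=6
i=9 t=6 v=8: DROP (t<9-2); WM=9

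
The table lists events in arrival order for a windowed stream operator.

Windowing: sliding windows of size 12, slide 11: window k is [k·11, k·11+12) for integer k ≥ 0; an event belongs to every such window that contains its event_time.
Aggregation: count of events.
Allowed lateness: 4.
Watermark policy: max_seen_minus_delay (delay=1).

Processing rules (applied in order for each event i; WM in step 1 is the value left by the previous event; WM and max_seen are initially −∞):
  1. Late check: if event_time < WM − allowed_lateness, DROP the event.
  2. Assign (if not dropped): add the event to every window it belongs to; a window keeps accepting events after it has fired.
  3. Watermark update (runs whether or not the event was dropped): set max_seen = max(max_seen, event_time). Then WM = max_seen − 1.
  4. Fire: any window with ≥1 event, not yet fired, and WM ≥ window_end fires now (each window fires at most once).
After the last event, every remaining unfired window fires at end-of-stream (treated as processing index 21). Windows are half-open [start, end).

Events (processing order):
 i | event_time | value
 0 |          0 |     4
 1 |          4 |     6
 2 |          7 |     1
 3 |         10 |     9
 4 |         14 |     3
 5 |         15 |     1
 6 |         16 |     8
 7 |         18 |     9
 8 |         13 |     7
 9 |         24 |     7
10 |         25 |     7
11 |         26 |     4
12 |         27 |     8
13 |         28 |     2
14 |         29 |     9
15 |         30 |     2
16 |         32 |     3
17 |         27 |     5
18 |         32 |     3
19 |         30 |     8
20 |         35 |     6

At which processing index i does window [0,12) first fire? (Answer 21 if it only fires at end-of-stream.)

4

i=0 t=0 v=4: → [0,12); WM=-1
i=1 t=4 v=6: → [0,12); WM=3
i=2 t=7 v=1: → [0,12); WM=6
i=3 t=10 v=9: → [0,12); WM=9
i=4 t=14 v=3: → [11,23); WM=13; [0,12) fires=4
i=5 t=15 v=1: → [11,23); WM=14
i=6 t=16 v=8: → [11,23); WM=15
i=7 t=18 v=9: → [11,23); WM=17
i=8 t=13 v=7: → [11,23); WM=17
i=9 t=24 v=7: → [22,34); WM=23; [11,23) fires=5
i=10 t=25 v=7: → [22,34); WM=24
i=11 t=26 v=4: → [22,34); WM=25
i=12 t=27 v=8: → [22,34); WM=26
i=13 t=28 v=2: → [22,34); WM=27
i=14 t=29 v=9: → [22,34); WM=28
i=15 t=30 v=2: → [22,34); WM=29
i=16 t=32 v=3: → [22,34); WM=31
i=17 t=27 v=5: → [22,34); WM=31
i=18 t=32 v=3: → [22,34); WM=31
i=19 t=30 v=8: → [22,34); WM=31
i=20 t=35 v=6: → [33,45); WM=34; [22,34) fires=11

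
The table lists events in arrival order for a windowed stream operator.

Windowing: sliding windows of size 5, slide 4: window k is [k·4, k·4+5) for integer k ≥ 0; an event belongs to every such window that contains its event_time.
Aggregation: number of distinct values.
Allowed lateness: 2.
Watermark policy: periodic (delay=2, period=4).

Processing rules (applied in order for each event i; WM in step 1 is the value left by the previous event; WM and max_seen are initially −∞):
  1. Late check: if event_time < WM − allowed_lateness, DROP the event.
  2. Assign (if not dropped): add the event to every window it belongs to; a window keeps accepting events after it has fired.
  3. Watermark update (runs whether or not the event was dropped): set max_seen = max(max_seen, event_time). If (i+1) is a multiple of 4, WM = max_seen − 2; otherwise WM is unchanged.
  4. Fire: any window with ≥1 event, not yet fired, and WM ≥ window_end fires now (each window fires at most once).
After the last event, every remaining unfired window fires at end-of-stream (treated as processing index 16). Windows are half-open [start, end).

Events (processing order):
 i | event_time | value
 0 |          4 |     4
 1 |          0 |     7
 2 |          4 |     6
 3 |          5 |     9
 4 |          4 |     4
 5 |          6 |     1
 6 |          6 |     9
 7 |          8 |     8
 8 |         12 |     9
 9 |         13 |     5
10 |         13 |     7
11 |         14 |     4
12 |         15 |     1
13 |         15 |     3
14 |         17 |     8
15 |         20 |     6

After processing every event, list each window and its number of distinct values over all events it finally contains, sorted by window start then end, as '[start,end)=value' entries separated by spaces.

[0,5)=3 [4,9)=5 [8,13)=2 [12,17)=6 [16,21)=2 [20,25)=1

i=0 t=4 v=4: → [4,9),[0,5); WM=−∞
i=1 t=0 v=7: → [0,5); WM=−∞
i=2 t=4 v=6: → [4,9),[0,5); WM=−∞
i=3 t=5 v=9: → [4,9); WM=3
i=4 t=4 v=4: → [4,9),[0,5); WM=3
i=5 t=6 v=1: → [4,9); WM=3
i=6 t=6 v=9: → [4,9); WM=3
i=7 t=8 v=8: → [8,13),[4,9); WM=6; [0,5) fires=3
i=8 t=12 v=9: → [12,17),[8,13); WM=6
i=9 t=13 v=5: → [12,17); WM=6
i=10 t=13 v=7: → [12,17); WM=6
i=11 t=14 v=4: → [12,17); WM=12; [4,9) fires=5
i=12 t=15 v=1: → [12,17); WM=12
i=13 t=15 v=3: → [12,17); WM=12
i=14 t=17 v=8: → [16,21); WM=12
i=15 t=20 v=6: → [20,25),[16,21); WM=18; [8,13) fires=2 [12,17) fires=6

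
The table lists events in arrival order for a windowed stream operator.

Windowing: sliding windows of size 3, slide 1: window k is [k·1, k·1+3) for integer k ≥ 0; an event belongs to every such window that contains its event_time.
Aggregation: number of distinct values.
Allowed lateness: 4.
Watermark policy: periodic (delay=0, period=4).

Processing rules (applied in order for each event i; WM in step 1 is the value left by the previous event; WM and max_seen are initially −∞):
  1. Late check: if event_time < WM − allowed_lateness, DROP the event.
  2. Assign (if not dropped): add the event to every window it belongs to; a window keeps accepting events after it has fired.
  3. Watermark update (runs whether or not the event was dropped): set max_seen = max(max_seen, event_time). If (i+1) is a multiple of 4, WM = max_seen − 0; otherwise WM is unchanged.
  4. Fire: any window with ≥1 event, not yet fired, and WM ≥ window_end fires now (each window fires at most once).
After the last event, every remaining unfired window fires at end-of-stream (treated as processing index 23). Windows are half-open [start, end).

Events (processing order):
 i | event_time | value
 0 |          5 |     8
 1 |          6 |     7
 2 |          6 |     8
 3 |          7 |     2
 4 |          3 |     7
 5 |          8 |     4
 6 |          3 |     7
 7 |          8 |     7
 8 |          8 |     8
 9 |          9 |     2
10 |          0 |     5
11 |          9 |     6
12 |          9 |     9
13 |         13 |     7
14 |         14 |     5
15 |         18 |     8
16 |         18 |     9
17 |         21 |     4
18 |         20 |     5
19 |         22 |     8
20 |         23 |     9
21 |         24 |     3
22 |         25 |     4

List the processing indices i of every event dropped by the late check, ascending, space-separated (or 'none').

i=0 t=5 v=8: → [5,8),[4,7),[3,6); WM=−∞
i=1 t=6 v=7: → [6,9),[5,8),[4,7); WM=−∞
i=2 t=6 v=8: → [6,9),[5,8),[4,7); WM=−∞
i=3 t=7 v=2: → [7,10),[6,9),[5,8); WM=7; [3,6) fires=1 [4,7) fires=2
i=4 t=3 v=7: → [3,6),[2,5),[1,4); WM=7; [1,4) fires=1 [2,5) fires=1
i=5 t=8 v=4: → [8,11),[7,10),[6,9); WM=7
i=6 t=3 v=7: → [3,6),[2,5),[1,4); WM=7
i=7 t=8 v=7: → [8,11),[7,10),[6,9); WM=8; [5,8) fires=3
i=8 t=8 v=8: → [8,11),[7,10),[6,9); WM=8
i=9 t=9 v=2: → [9,12),[8,11),[7,10); WM=8
i=10 t=0 v=5: DROP (t<8-4); WM=8
i=11 t=9 v=6: → [9,12),[8,11),[7,10); WM=9; [6,9) fires=4
i=12 t=9 v=9: → [9,12),[8,11),[7,10); WM=9
i=13 t=13 v=7: → [13,16),[12,15),[11,14); WM=9
i=14 t=14 v=5: → [14,17),[13,16),[12,15); WM=9
i=15 t=18 v=8: → [18,21),[17,20),[16,19); WM=18; [7,10) fires=6 [8,11) fires=6 [9,12) fires=3 [11,14) fires=1 [12,15) fires=2 [13,16) fires=2 [14,17) fires=1
i=16 t=18 v=9: → [18,21),[17,20),[16,19); WM=18
i=17 t=21 v=4: → [21,24),[20,23),[19,22); WM=18
i=18 t=20 v=5: → [20,23),[19,22),[18,21); WM=18
i=19 t=22 v=8: → [22,25),[21,24),[20,23); WM=22; [16,19) fires=2 [17,20) fires=2 [18,21) fires=3 [19,22) fires=2
i=20 t=23 v=9: → [23,26),[22,25),[21,24); WM=22
i=21 t=24 v=3: → [24,27),[23,26),[22,25); WM=22
i=22 t=25 v=4: → [25,28),[24,27),[23,26); WM=22

10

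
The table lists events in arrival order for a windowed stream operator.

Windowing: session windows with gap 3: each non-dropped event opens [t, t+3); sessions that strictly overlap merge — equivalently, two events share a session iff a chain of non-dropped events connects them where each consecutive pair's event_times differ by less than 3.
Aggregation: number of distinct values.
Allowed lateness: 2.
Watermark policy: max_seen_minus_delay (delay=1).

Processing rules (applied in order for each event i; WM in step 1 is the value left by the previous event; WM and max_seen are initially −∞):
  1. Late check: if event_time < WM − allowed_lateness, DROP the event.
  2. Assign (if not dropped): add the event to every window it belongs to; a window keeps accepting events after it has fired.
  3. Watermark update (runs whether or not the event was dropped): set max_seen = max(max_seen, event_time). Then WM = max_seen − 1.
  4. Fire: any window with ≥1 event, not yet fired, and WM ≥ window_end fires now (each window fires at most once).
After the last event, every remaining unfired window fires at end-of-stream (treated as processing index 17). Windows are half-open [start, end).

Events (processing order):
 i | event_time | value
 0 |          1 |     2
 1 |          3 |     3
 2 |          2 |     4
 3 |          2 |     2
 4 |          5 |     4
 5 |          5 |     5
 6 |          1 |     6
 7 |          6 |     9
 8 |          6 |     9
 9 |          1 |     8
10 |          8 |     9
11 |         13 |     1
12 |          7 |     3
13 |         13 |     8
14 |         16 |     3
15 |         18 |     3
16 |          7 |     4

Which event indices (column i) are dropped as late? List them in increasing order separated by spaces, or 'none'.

i=0 t=1 v=2: → [1,4); WM=0
i=1 t=3 v=3: → [1,6); WM=2
i=2 t=2 v=4: → [1,6); WM=2
i=3 t=2 v=2: → [1,6); WM=2
i=4 t=5 v=4: → [1,8); WM=4
i=5 t=5 v=5: → [1,8); WM=4
i=6 t=1 v=6: DROP (t<4-2); WM=4
i=7 t=6 v=9: → [1,9); WM=5
i=8 t=6 v=9: → [1,9); WM=5
i=9 t=1 v=8: DROP (t<5-2); WM=5
i=10 t=8 v=9: → [1,11); WM=7
i=11 t=13 v=1: → [13,16); WM=12
i=12 t=7 v=3: DROP (t<12-2); WM=12
i=13 t=13 v=8: → [13,16); WM=12
i=14 t=16 v=3: → [16,19); WM=15
i=15 t=18 v=3: → [16,21); WM=17
i=16 t=7 v=4: DROP (t<17-2); WM=17

6 9 12 16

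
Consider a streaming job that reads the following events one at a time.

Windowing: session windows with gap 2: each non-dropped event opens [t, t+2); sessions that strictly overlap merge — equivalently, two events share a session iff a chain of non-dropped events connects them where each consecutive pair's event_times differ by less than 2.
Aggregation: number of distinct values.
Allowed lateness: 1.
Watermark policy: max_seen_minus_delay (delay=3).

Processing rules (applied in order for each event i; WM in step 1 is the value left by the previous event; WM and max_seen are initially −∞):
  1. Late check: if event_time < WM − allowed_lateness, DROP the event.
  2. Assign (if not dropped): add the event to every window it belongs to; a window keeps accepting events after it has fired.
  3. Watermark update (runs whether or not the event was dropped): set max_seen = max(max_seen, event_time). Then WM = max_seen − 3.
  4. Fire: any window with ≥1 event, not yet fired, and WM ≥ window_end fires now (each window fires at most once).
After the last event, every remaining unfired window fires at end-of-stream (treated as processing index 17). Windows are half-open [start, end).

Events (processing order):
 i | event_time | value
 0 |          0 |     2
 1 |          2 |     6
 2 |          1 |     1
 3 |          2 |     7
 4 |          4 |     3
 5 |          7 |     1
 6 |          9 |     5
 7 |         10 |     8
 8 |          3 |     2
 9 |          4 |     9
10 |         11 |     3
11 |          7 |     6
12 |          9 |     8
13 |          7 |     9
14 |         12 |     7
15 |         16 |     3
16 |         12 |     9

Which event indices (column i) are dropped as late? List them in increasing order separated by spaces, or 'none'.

8 9

i=0 t=0 v=2: → [0,2); WM=-3
i=1 t=2 v=6: → [2,4); WM=-1
i=2 t=1 v=1: → [0,4); WM=-1
i=3 t=2 v=7: → [0,4); WM=-1
i=4 t=4 v=3: → [4,6); WM=1
i=5 t=7 v=1: → [7,9); WM=4
i=6 t=9 v=5: → [9,11); WM=6
i=7 t=10 v=8: → [9,12); WM=7
i=8 t=3 v=2: DROP (t<7-1); WM=7
i=9 t=4 v=9: DROP (t<7-1); WM=7
i=10 t=11 v=3: → [9,13); WM=8
i=11 t=7 v=6: → [7,9); WM=8
i=12 t=9 v=8: → [9,13); WM=8
i=13 t=7 v=9: → [7,9); WM=8
i=14 t=12 v=7: → [9,14); WM=9
i=15 t=16 v=3: → [16,18); WM=13
i=16 t=12 v=9: → [9,14); WM=13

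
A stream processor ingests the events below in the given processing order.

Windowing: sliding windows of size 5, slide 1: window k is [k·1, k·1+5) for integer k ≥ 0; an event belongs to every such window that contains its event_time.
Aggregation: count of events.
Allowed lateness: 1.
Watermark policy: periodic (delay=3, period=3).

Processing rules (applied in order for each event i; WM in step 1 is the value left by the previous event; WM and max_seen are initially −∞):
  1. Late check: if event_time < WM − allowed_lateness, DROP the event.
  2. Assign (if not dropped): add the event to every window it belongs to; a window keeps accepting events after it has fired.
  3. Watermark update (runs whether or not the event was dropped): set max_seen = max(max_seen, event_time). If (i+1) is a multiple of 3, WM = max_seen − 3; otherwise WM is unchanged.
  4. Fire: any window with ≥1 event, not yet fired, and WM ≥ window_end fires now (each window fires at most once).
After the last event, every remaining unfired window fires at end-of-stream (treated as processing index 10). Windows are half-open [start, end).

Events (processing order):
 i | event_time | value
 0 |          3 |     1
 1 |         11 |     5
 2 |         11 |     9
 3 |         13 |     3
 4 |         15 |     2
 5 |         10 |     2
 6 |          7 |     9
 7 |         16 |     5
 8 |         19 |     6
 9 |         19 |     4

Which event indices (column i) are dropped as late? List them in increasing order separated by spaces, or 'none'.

6

i=0 t=3 v=1: → [3,8),[2,7),[1,6),[0,5); WM=−∞
i=1 t=11 v=5: → [11,16),[10,15),[9,14),[8,13),[7,12); WM=−∞
i=2 t=11 v=9: → [11,16),[10,15),[9,14),[8,13),[7,12); WM=8; [0,5) fires=1 [1,6) fires=1 [2,7) fires=1 [3,8) fires=1
i=3 t=13 v=3: → [13,18),[12,17),[11,16),[10,15),[9,14); WM=8
i=4 t=15 v=2: → [15,20),[14,19),[13,18),[12,17),[11,16); WM=8
i=5 t=10 v=2: → [10,15),[9,14),[8,13),[7,12),[6,11); WM=12; [6,11) fires=1 [7,12) fires=3
i=6 t=7 v=9: DROP (t<12-1); WM=12
i=7 t=16 v=5: → [16,21),[15,20),[14,19),[13,18),[12,17); WM=12
i=8 t=19 v=6: → [19,24),[18,23),[17,22),[16,21),[15,20); WM=16; [8,13) fires=3 [9,14) fires=4 [10,15) fires=4 [11,16) fires=4
i=9 t=19 v=4: → [19,24),[18,23),[17,22),[16,21),[15,20); WM=16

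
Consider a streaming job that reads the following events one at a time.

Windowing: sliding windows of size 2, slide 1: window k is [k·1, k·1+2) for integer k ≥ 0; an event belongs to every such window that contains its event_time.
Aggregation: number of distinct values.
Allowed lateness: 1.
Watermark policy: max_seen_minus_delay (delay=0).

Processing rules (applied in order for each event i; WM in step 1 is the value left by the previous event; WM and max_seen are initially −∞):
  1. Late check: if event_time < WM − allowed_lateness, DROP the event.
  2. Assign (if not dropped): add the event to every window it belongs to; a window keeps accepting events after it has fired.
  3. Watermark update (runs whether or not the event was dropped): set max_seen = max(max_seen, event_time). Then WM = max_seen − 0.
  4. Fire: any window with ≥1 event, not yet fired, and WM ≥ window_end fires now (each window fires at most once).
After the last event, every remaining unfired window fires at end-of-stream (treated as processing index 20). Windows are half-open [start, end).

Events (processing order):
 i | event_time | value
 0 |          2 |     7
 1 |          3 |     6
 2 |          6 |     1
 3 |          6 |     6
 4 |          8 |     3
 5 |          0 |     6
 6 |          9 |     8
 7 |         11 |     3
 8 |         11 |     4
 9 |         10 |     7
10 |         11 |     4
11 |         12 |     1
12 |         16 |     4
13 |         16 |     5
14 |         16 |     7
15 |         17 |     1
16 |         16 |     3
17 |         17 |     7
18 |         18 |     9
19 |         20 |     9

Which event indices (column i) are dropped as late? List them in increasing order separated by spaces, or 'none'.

i=0 t=2 v=7: → [2,4),[1,3); WM=2
i=1 t=3 v=6: → [3,5),[2,4); WM=3; [1,3) fires=1
i=2 t=6 v=1: → [6,8),[5,7); WM=6; [2,4) fires=2 [3,5) fires=1
i=3 t=6 v=6: → [6,8),[5,7); WM=6
i=4 t=8 v=3: → [8,10),[7,9); WM=8; [5,7) fires=2 [6,8) fires=2
i=5 t=0 v=6: DROP (t<8-1); WM=8
i=6 t=9 v=8: → [9,11),[8,10); WM=9; [7,9) fires=1
i=7 t=11 v=3: → [11,13),[10,12); WM=11; [8,10) fires=2 [9,11) fires=1
i=8 t=11 v=4: → [11,13),[10,12); WM=11
i=9 t=10 v=7: → [10,12),[9,11); WM=11
i=10 t=11 v=4: → [11,13),[10,12); WM=11
i=11 t=12 v=1: → [12,14),[11,13); WM=12; [10,12) fires=3
i=12 t=16 v=4: → [16,18),[15,17); WM=16; [11,13) fires=3 [12,14) fires=1
i=13 t=16 v=5: → [16,18),[15,17); WM=16
i=14 t=16 v=7: → [16,18),[15,17); WM=16
i=15 t=17 v=1: → [17,19),[16,18); WM=17; [15,17) fires=3
i=16 t=16 v=3: → [16,18),[15,17); WM=17
i=17 t=17 v=7: → [17,19),[16,18); WM=17
i=18 t=18 v=9: → [18,20),[17,19); WM=18; [16,18) fires=5
i=19 t=20 v=9: → [20,22),[19,21); WM=20; [17,19) fires=3 [18,20) fires=1

5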